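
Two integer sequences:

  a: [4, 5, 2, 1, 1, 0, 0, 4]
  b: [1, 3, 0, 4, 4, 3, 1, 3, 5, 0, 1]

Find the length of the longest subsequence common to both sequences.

Taking 4 at a[1]=b[5], 5 at a[2]=b[9], 1 at a[5]=b[11] gives a common subsequence of length 3. dp[8][11] = 3 confirms this is the maximum.

3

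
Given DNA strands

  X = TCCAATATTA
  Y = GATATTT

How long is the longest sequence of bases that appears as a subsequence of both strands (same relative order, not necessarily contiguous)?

5

Let dp[i][j] be the LCS length of the first i bases of X and the first j bases of Y. dp[i][j] = dp[i-1][j-1]+1 when the i-th and j-th bases match, else max(dp[i-1][j], dp[i][j-1]).
    ·  G  A  T  A  T  T  T
 ·  0  0  0  0  0  0  0  0
 T  0  0  0  1  1  1  1  1
 C  0  0  0  1  1  1  1  1
 C  0  0  0  1  1  1  1  1
 A  0  0  1  1  2  2  2  2
 A  0  0  1  1  2  2  2  2
 T  0  0  1  2  2  3  3  3
 A  0  0  1  2  3  3  3  3
 T  0  0  1  2  3  4  4  4
 T  0  0  1  2  3  4  5  5
 A  0  0  1  2  3  4  5  5
dp[10][7] = 5. One LCS (by backtracking along matches): TATTT.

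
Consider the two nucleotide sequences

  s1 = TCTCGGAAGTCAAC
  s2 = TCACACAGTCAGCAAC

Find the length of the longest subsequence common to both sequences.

11

Pick T [1,1] → C [2,2] → C [4,4] → A [7,5] → A [8,7] → G [9,8] → T [10,9] → C [11,13] → A [12,14] → A [13,15] → C [14,16]; all 11 bases appear in both, in order. Since dp[14][16] = 11, nothing longer is possible.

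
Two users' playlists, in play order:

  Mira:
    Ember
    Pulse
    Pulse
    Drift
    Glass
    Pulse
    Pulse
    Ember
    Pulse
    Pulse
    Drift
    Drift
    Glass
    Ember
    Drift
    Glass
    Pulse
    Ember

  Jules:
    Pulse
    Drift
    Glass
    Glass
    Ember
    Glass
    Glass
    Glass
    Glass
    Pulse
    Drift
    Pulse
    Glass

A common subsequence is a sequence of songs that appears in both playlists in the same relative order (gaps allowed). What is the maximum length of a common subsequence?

Taking Pulse (Mira #3, Jules #1), Drift (Mira #4, Jules #2), Glass (Mira #5, Jules #4), Ember (Mira #8, Jules #5), Pulse (Mira #9, Jules #10), Pulse (Mira #10, Jules #12), Glass (Mira #16, Jules #13) gives a common subsequence of length 7. Since dp[18][13] = 7, nothing longer is possible.

7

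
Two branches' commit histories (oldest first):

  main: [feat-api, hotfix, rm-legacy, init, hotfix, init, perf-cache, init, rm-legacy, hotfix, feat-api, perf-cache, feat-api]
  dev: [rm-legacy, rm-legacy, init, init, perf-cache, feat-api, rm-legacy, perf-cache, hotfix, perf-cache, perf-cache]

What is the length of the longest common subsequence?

7

Taking rm-legacy (main #3, dev #2); then init (main #4, dev #3); then init (main #6, dev #4); then perf-cache (main #7, dev #5); then rm-legacy (main #9, dev #7); then hotfix (main #10, dev #9); then perf-cache (main #12, dev #11) gives a common subsequence of length 7. The LCS DP gives dp[13][11] = 7, so this is optimal.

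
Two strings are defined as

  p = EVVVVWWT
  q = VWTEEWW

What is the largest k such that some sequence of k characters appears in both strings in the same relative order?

Let dp[i][j] be the LCS length of the first i characters of p and the first j characters of q. dp[i][j] = dp[i-1][j-1]+1 when the i-th and j-th characters match, else max(dp[i-1][j], dp[i][j-1]).
    ·  V  W  T  E  E  W  W
 ·  0  0  0  0  0  0  0  0
 E  0  0  0  0  1  1  1  1
 V  0  1  1  1  1  1  1  1
 V  0  1  1  1  1  1  1  1
 V  0  1  1  1  1  1  1  1
 V  0  1  1  1  1  1  1  1
 W  0  1  2  2  2  2  2  2
 W  0  1  2  2  2  2  3  3
 T  0  1  2  3  3  3  3  3
dp[8][7] = 3. One LCS (by backtracking along matches): EWW.

3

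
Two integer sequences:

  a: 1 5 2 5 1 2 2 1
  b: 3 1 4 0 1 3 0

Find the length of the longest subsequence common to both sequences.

2

Let dp[i][j] be the LCS length of the first i values of a and the first j values of b. dp[i][j] = dp[i-1][j-1]+1 when the i-th and j-th values match, else max(dp[i-1][j], dp[i][j-1]).
    ·  3  1  4  0  1  3  0
 ·  0  0  0  0  0  0  0  0
 1  0  0  1  1  1  1  1  1
 5  0  0  1  1  1  1  1  1
 2  0  0  1  1  1  1  1  1
 5  0  0  1  1  1  1  1  1
 1  0  0  1  1  1  2  2  2
 2  0  0  1  1  1  2  2  2
 2  0  0  1  1  1  2  2  2
 1  0  0  1  1  1  2  2  2
dp[8][7] = 2. One LCS (by backtracking along matches): 1, 1.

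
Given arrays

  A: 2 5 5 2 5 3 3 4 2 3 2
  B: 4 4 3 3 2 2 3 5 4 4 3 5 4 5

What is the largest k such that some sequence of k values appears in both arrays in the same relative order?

Pick 2 (A #1, B #5) → 2 (A #4, B #6) → 5 (A #5, B #8) → 3 (A #6, B #11) → 4 (A #8, B #13); all 5 values appear in both, in order. The LCS DP gives dp[11][14] = 5, so this is optimal.

5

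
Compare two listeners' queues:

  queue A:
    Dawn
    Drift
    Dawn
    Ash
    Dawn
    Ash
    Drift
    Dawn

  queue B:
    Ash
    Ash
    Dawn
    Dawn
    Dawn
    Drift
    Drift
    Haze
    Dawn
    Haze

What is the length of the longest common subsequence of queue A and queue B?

5

Taking Dawn (queue A #1, queue B #3) → Dawn (queue A #3, queue B #4) → Dawn (queue A #5, queue B #5) → Drift (queue A #7, queue B #7) → Dawn (queue A #8, queue B #9) gives a common subsequence of length 5. The LCS DP gives dp[8][10] = 5, so this is optimal.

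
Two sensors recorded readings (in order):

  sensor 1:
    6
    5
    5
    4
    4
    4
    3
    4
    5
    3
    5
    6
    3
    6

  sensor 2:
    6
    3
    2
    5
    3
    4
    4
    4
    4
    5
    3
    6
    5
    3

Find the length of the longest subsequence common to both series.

10

Match 6 (sensor 1 #1, sensor 2 #1), then 5 (sensor 1 #2, sensor 2 #4), then 4 (sensor 1 #4, sensor 2 #6), then 4 (sensor 1 #5, sensor 2 #7), then 4 (sensor 1 #6, sensor 2 #8), then 4 (sensor 1 #8, sensor 2 #9), then 5 (sensor 1 #9, sensor 2 #10), then 3 (sensor 1 #10, sensor 2 #11), then 5 (sensor 1 #11, sensor 2 #13), then 3 (sensor 1 #13, sensor 2 #14) — 10 values in the same relative order in both. Since dp[14][14] = 10, nothing longer is possible.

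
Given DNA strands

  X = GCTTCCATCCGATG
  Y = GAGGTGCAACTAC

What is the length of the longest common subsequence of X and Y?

Taking G at X[1]=Y[4]; then T at X[3]=Y[5]; then C at X[5]=Y[7]; then C at X[6]=Y[10]; then A at X[7]=Y[12]; then C at X[10]=Y[13] gives a common subsequence of length 6. The LCS DP gives dp[14][13] = 6, so this is optimal.

6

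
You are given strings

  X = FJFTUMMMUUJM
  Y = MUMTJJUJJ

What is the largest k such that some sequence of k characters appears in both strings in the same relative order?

Match U at X[5]=Y[2] → M at X[6]=Y[3] → U at X[9]=Y[7] → J at X[11]=Y[9] — 4 characters in the same relative order in both. The LCS DP gives dp[12][9] = 4, so this is optimal.

4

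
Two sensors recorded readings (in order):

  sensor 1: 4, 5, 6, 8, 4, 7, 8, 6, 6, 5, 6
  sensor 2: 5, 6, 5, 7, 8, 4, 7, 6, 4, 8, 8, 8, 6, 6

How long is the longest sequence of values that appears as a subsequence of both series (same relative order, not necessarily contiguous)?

Taking 5 at sensor 1[2]=sensor 2[1]; then 6 at sensor 1[3]=sensor 2[2]; then 8 at sensor 1[4]=sensor 2[5]; then 4 at sensor 1[5]=sensor 2[6]; then 7 at sensor 1[6]=sensor 2[7]; then 8 at sensor 1[7]=sensor 2[12]; then 6 at sensor 1[9]=sensor 2[13]; then 6 at sensor 1[11]=sensor 2[14] gives a common subsequence of length 8, and the DP table's final entry dp[11][14] is also 8, so no common subsequence is longer.

8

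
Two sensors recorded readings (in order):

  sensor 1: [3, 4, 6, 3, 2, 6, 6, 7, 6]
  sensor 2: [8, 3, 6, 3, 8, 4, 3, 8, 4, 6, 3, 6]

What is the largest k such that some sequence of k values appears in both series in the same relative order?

5

Match 3 [1,7] → 4 [2,9] → 6 [3,10] → 3 [4,11] → 6 [9,12] — 5 values in the same relative order in both. Since dp[9][12] = 5, nothing longer is possible.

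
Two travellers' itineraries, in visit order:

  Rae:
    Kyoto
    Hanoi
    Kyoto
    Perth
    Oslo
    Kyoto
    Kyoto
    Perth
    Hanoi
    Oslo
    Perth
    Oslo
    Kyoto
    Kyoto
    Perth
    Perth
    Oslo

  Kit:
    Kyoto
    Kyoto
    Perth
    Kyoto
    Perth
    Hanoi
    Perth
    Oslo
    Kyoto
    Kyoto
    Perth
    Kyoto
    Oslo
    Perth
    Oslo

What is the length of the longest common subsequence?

13

Match Kyoto at Rae[1]=Kit[1] → Kyoto at Rae[3]=Kit[2] → Perth at Rae[4]=Kit[3] → Kyoto at Rae[7]=Kit[4] → Perth at Rae[8]=Kit[5] → Hanoi at Rae[9]=Kit[6] → Perth at Rae[11]=Kit[7] → Oslo at Rae[12]=Kit[8] → Kyoto at Rae[13]=Kit[9] → Kyoto at Rae[14]=Kit[10] → Perth at Rae[15]=Kit[11] → Perth at Rae[16]=Kit[14] → Oslo at Rae[17]=Kit[15] — 13 stops in the same relative order in both, and the DP table's final entry dp[17][15] is also 13, so no common subsequence is longer.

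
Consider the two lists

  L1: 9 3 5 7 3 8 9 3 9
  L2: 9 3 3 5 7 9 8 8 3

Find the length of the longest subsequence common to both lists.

6

Taking 9 (L1 #1, L2 #1), then 3 (L1 #2, L2 #3), then 5 (L1 #3, L2 #4), then 7 (L1 #4, L2 #5), then 8 (L1 #6, L2 #8), then 3 (L1 #8, L2 #9) gives a common subsequence of length 6. Since dp[9][9] = 6, nothing longer is possible.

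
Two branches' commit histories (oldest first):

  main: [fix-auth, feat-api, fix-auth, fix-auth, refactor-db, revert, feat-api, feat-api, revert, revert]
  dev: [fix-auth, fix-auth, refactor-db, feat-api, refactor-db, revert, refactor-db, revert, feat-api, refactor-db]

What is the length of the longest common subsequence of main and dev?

6

One common subsequence of length 6: fix-auth [3,1], then fix-auth [4,2], then refactor-db [5,3], then feat-api [7,4], then revert [9,6], then revert [10,8], and the DP table's final entry dp[10][10] is also 6, so no common subsequence is longer.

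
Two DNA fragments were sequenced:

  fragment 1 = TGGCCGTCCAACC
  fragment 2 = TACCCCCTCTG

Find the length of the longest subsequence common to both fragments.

Let dp[i][j] be the LCS length of the first i bases of fragment 1 and the first j bases of fragment 2. dp[i][j] = dp[i-1][j-1]+1 when the i-th and j-th bases match, else max(dp[i-1][j], dp[i][j-1]).
    ·  T  A  C  C  C  C  C  T  C  T  G
 ·  0  0  0  0  0  0  0  0  0  0  0  0
 T  0  1  1  1  1  1  1  1  1  1  1  1
 G  0  1  1  1  1  1  1  1  1  1  1  2
 G  0  1  1  1  1  1  1  1  1  1  1  2
 C  0  1  1  2  2  2  2  2  2  2  2  2
 C  0  1  1  2  3  3  3  3  3  3  3  3
 G  0  1  1  2  3  3  3  3  3  3  3  4
 T  0  1  1  2  3  3  3  3  4  4  4  4
 C  0  1  1  2  3  4  4  4  4  5  5  5
 C  0  1  1  2  3  4  5  5  5  5  5  5
 A  0  1  2  2  3  4  5  5  5  5  5  5
 A  0  1  2  2  3  4  5  5  5  5  5  5
 C  0  1  2  3  3  4  5  6  6  6  6  6
 C  0  1  2  3  4  4  5  6  6  7  7  7
dp[13][11] = 7. One LCS (by backtracking along matches): TCCCCCC.

7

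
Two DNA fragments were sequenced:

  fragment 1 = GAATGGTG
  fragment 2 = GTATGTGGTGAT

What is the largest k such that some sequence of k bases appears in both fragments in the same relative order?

7

Taking G at fragment 1[1]=fragment 2[1]; then A at fragment 1[2]=fragment 2[3]; then T at fragment 1[4]=fragment 2[6]; then G at fragment 1[5]=fragment 2[7]; then G at fragment 1[6]=fragment 2[8]; then T at fragment 1[7]=fragment 2[9]; then G at fragment 1[8]=fragment 2[10] gives a common subsequence of length 7. The LCS DP gives dp[8][12] = 7, so this is optimal.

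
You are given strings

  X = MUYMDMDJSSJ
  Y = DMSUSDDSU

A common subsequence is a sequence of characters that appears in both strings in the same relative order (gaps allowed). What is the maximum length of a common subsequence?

5

One common subsequence of length 5: M [1,2] → U [2,4] → D [5,6] → D [7,7] → S [9,8]. The LCS DP gives dp[11][9] = 5, so this is optimal.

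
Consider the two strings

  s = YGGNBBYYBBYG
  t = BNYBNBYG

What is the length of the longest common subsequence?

Taking N at s[4]=t[2], Y at s[8]=t[3], B at s[9]=t[4], B at s[10]=t[6], Y at s[11]=t[7], G at s[12]=t[8] gives a common subsequence of length 6. The LCS DP gives dp[12][8] = 6, so this is optimal.

6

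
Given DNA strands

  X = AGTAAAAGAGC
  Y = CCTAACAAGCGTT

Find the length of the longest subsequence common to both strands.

7

Let dp[i][j] be the LCS length of the first i bases of X and the first j bases of Y. dp[i][j] = dp[i-1][j-1]+1 when the i-th and j-th bases match, else max(dp[i-1][j], dp[i][j-1]).
    ·  C  C  T  A  A  C  A  A  G  C  G  T  T
 ·  0  0  0  0  0  0  0  0  0  0  0  0  0  0
 A  0  0  0  0  1  1  1  1  1  1  1  1  1  1
 G  0  0  0  0  1  1  1  1  1  2  2  2  2  2
 T  0  0  0  1  1  1  1  1  1  2  2  2  3  3
 A  0  0  0  1  2  2  2  2  2  2  2  2  3  3
 A  0  0  0  1  2  3  3  3  3  3  3  3  3  3
 A  0  0  0  1  2  3  3  4  4  4  4  4  4  4
 A  0  0  0  1  2  3  3  4  5  5  5  5  5  5
 G  0  0  0  1  2  3  3  4  5  6  6  6  6  6
 A  0  0  0  1  2  3  3  4  5  6  6  6  6  6
 G  0  0  0  1  2  3  3  4  5  6  6  7  7  7
 C  0  1  1  1  2  3  4  4  5  6  7  7  7  7
dp[11][13] = 7. One LCS (by backtracking along matches): TAAAAGG.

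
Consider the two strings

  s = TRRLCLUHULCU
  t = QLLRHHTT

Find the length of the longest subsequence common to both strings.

Pick L [4,2]; then L [6,3]; then H [8,6]; all 3 characters appear in both, in order. dp[12][8] = 3 confirms this is the maximum.

3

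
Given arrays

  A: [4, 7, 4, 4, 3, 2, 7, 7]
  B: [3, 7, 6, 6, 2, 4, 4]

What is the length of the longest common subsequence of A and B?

Match 7 at A[2]=B[2], 4 at A[3]=B[6], 4 at A[4]=B[7] — 3 values in the same relative order in both. Since dp[8][7] = 3, nothing longer is possible.

3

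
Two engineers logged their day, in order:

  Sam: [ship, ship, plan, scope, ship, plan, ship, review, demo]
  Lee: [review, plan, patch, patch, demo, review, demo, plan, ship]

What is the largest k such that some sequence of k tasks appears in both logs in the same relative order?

3

Taking plan (Sam #3, Lee #2), plan (Sam #6, Lee #8), ship (Sam #7, Lee #9) gives a common subsequence of length 3, and the DP table's final entry dp[9][9] is also 3, so no common subsequence is longer.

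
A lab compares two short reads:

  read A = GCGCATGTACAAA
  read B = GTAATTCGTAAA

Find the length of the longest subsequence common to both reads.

8

Pick G (read A #1, read B #1) → A (read A #5, read B #4) → T (read A #6, read B #6) → G (read A #7, read B #8) → T (read A #8, read B #9) → A (read A #11, read B #10) → A (read A #12, read B #11) → A (read A #13, read B #12); all 8 bases appear in both, in order. The LCS DP gives dp[13][12] = 8, so this is optimal.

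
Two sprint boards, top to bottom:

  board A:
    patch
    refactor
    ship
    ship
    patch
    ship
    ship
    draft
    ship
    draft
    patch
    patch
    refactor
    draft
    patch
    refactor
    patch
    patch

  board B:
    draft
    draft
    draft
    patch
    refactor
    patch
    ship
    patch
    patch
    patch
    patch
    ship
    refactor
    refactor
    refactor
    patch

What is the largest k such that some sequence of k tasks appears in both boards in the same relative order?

9

One common subsequence of length 9: patch [1,4] → refactor [2,5] → ship [3,7] → patch [5,9] → patch [11,10] → patch [12,11] → refactor [13,14] → refactor [16,15] → patch [18,16]. dp[18][16] = 9 confirms this is the maximum.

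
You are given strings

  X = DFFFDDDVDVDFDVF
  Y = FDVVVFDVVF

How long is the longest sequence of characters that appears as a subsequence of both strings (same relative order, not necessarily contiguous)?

8

One common subsequence of length 8: F (X #4, Y #1), then D (X #5, Y #2), then V (X #8, Y #4), then V (X #10, Y #5), then F (X #12, Y #6), then D (X #13, Y #7), then V (X #14, Y #9), then F (X #15, Y #10). dp[15][10] = 8 confirms this is the maximum.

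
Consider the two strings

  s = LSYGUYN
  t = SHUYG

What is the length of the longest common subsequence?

Pick S at s[2]=t[1], then Y at s[3]=t[4], then G at s[4]=t[5]; all 3 characters appear in both, in order. dp[7][5] = 3 confirms this is the maximum.

3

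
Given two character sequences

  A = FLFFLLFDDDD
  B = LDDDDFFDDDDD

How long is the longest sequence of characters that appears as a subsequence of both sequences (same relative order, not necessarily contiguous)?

Let dp[i][j] be the LCS length of the first i characters of A and the first j characters of B. dp[i][j] = dp[i-1][j-1]+1 when the i-th and j-th characters match, else max(dp[i-1][j], dp[i][j-1]).
    ·  L  D  D  D  D  F  F  D  D  D  D  D
 ·  0  0  0  0  0  0  0  0  0  0  0  0  0
 F  0  0  0  0  0  0  1  1  1  1  1  1  1
 L  0  1  1  1  1  1  1  1  1  1  1  1  1
 F  0  1  1  1  1  1  2  2  2  2  2  2  2
 F  0  1  1  1  1  1  2  3  3  3  3  3  3
 L  0  1  1  1  1  1  2  3  3  3  3  3  3
 L  0  1  1  1  1  1  2  3  3  3  3  3  3
 F  0  1  1  1  1  1  2  3  3  3  3  3  3
 D  0  1  2  2  2  2  2  3  4  4  4  4  4
 D  0  1  2  3  3  3  3  3  4  5  5  5  5
 D  0  1  2  3  4  4  4  4  4  5  6  6  6
 D  0  1  2  3  4  5  5  5  5  5  6  7  7
dp[11][12] = 7. One LCS (by backtracking along matches): LFFDDDD.

7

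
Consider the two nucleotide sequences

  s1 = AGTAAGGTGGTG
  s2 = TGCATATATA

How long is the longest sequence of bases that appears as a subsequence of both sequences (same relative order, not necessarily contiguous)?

Let dp[i][j] be the LCS length of the first i bases of s1 and the first j bases of s2. dp[i][j] = dp[i-1][j-1]+1 when the i-th and j-th bases match, else max(dp[i-1][j], dp[i][j-1]).
    ·  T  G  C  A  T  A  T  A  T  A
 ·  0  0  0  0  0  0  0  0  0  0  0
 A  0  0  0  0  1  1  1  1  1  1  1
 G  0  0  1  1  1  1  1  1  1  1  1
 T  0  1  1  1  1  2  2  2  2  2  2
 A  0  1  1  1  2  2  3  3  3  3  3
 A  0  1  1  1  2  2  3  3  4  4  4
 G  0  1  2  2  2  2  3  3  4  4  4
 G  0  1  2  2  2  2  3  3  4  4  4
 T  0  1  2  2  2  3  3  4  4  5  5
 G  0  1  2  2  2  3  3  4  4  5  5
 G  0  1  2  2  2  3  3  4  4  5  5
 T  0  1  2  2  2  3  3  4  4  5  5
 G  0  1  2  2  2  3  3  4  4  5  5
dp[12][10] = 5. One LCS (by backtracking along matches): ATAAT.

5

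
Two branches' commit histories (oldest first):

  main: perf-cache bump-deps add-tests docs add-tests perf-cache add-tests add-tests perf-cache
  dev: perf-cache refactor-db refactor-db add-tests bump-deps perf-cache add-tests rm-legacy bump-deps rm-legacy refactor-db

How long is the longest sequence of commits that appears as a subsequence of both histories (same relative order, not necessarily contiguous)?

4

Pick perf-cache at main[1]=dev[1], then bump-deps at main[2]=dev[5], then perf-cache at main[6]=dev[6], then add-tests at main[7]=dev[7]; all 4 commits appear in both, in order, and the DP table's final entry dp[9][11] is also 4, so no common subsequence is longer.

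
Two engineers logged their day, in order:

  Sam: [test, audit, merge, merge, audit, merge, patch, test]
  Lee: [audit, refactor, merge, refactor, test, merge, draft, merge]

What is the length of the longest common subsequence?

Taking audit at Sam[2]=Lee[1]; then merge at Sam[3]=Lee[3]; then merge at Sam[4]=Lee[6]; then merge at Sam[6]=Lee[8] gives a common subsequence of length 4, and the DP table's final entry dp[8][8] is also 4, so no common subsequence is longer.

4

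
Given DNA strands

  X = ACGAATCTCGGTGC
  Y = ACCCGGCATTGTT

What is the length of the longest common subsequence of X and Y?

8

Pick A [1,1], then C [2,4], then G [3,6], then A [5,8], then T [6,9], then T [8,10], then G [10,11], then T [12,13]; all 8 bases appear in both, in order, and the DP table's final entry dp[14][13] is also 8, so no common subsequence is longer.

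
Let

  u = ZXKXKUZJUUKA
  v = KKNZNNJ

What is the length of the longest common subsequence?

Let dp[i][j] be the LCS length of the first i characters of u and the first j characters of v. dp[i][j] = dp[i-1][j-1]+1 when the i-th and j-th characters match, else max(dp[i-1][j], dp[i][j-1]).
    ·  K  K  N  Z  N  N  J
 ·  0  0  0  0  0  0  0  0
 Z  0  0  0  0  1  1  1  1
 X  0  0  0  0  1  1  1  1
 K  0  1  1  1  1  1  1  1
 X  0  1  1  1  1  1  1  1
 K  0  1  2  2  2  2  2  2
 U  0  1  2  2  2  2  2  2
 Z  0  1  2  2  3  3  3  3
 J  0  1  2  2  3  3  3  4
 U  0  1  2  2  3  3  3  4
 U  0  1  2  2  3  3  3  4
 K  0  1  2  2  3  3  3  4
 A  0  1  2  2  3  3  3  4
dp[12][7] = 4. One LCS (by backtracking along matches): KKZJ.

4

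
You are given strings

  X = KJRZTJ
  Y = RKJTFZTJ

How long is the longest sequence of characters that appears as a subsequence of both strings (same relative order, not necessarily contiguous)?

Pick K at X[1]=Y[2], J at X[2]=Y[3], Z at X[4]=Y[6], T at X[5]=Y[7], J at X[6]=Y[8]; all 5 characters appear in both, in order, and the DP table's final entry dp[6][8] is also 5, so no common subsequence is longer.

5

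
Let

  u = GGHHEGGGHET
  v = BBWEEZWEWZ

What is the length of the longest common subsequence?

2

Match E at u[5]=v[5]; then E at u[10]=v[8] — 2 characters in the same relative order in both. Since dp[11][10] = 2, nothing longer is possible.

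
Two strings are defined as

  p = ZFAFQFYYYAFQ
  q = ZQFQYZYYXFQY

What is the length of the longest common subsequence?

One common subsequence of length 8: Z at p[1]=q[1]; then F at p[4]=q[3]; then Q at p[5]=q[4]; then Y at p[7]=q[5]; then Y at p[8]=q[7]; then Y at p[9]=q[8]; then F at p[11]=q[10]; then Q at p[12]=q[11], and the DP table's final entry dp[12][12] is also 8, so no common subsequence is longer.

8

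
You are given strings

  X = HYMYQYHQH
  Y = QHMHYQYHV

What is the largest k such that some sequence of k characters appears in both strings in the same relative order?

6

One common subsequence of length 6: H (X #1, Y #2) → M (X #3, Y #3) → Y (X #4, Y #5) → Q (X #5, Y #6) → Y (X #6, Y #7) → H (X #7, Y #8). The LCS DP gives dp[9][9] = 6, so this is optimal.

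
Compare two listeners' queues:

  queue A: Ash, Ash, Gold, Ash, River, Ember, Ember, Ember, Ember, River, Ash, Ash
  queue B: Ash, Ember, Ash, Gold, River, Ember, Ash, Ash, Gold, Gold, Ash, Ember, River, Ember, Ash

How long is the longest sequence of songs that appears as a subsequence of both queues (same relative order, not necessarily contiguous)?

One common subsequence of length 8: Ash at queue A[1]=queue B[1], then Ash at queue A[2]=queue B[3], then Gold at queue A[3]=queue B[4], then River at queue A[5]=queue B[5], then Ember at queue A[6]=queue B[6], then Ember at queue A[7]=queue B[12], then Ember at queue A[9]=queue B[14], then Ash at queue A[12]=queue B[15]. Since dp[12][15] = 8, nothing longer is possible.

8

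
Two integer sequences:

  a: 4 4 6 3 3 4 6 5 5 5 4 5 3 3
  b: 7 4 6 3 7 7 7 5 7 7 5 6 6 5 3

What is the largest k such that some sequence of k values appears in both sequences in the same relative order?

7

Match 4 at a[2]=b[2] → 6 at a[3]=b[3] → 3 at a[4]=b[4] → 5 at a[8]=b[8] → 5 at a[9]=b[11] → 5 at a[12]=b[14] → 3 at a[14]=b[15] — 7 values in the same relative order in both. The LCS DP gives dp[14][15] = 7, so this is optimal.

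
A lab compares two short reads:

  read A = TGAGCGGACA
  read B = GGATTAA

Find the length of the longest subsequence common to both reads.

Let dp[i][j] be the LCS length of the first i bases of read A and the first j bases of read B. dp[i][j] = dp[i-1][j-1]+1 when the i-th and j-th bases match, else max(dp[i-1][j], dp[i][j-1]).
    ·  G  G  A  T  T  A  A
 ·  0  0  0  0  0  0  0  0
 T  0  0  0  0  1  1  1  1
 G  0  1  1  1  1  1  1  1
 A  0  1  1  2  2  2  2  2
 G  0  1  2  2  2  2  2  2
 C  0  1  2  2  2  2  2  2
 G  0  1  2  2  2  2  2  2
 G  0  1  2  2  2  2  2  2
 A  0  1  2  3  3  3  3  3
 C  0  1  2  3  3  3  3  3
 A  0  1  2  3  3  3  4  4
dp[10][7] = 4. One LCS (by backtracking along matches): GAAA.

4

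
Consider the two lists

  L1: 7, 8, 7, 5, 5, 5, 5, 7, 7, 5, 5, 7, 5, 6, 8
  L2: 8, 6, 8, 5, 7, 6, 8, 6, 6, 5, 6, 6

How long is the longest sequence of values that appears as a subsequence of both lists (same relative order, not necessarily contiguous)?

Taking 8 (L1 #2, L2 #3); then 5 (L1 #7, L2 #4); then 7 (L1 #8, L2 #5); then 5 (L1 #10, L2 #10); then 6 (L1 #14, L2 #12) gives a common subsequence of length 5, and the DP table's final entry dp[15][12] is also 5, so no common subsequence is longer.

5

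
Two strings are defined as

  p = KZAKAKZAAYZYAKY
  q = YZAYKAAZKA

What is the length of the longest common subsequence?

Let dp[i][j] be the LCS length of the first i characters of p and the first j characters of q. dp[i][j] = dp[i-1][j-1]+1 when the i-th and j-th characters match, else max(dp[i-1][j], dp[i][j-1]).
    ·  Y  Z  A  Y  K  A  A  Z  K  A
 ·  0  0  0  0  0  0  0  0  0  0  0
 K  0  0  0  0  0  1  1  1  1  1  1
 Z  0  0  1  1  1  1  1  1  2  2  2
 A  0  0  1  2  2  2  2  2  2  2  3
 K  0  0  1  2  2  3  3  3  3  3  3
 A  0  0  1  2  2  3  4  4  4  4  4
 K  0  0  1  2  2  3  4  4  4  5  5
 Z  0  0  1  2  2  3  4  4  5  5  5
 A  0  0  1  2  2  3  4  5  5  5  6
 A  0  0  1  2  2  3  4  5  5  5  6
 Y  0  1  1  2  3  3  4  5  5  5  6
 Z  0  1  2  2  3  3  4  5  6  6  6
 Y  0  1  2  2  3  3  4  5  6  6  6
 A  0  1  2  3  3  3  4  5  6  6  7
 K  0  1  2  3  3  4  4  5  6  7  7
 Y  0  1  2  3  4  4  4  5  6  7  7
dp[15][10] = 7. One LCS (by backtracking along matches): ZAKAAZA.

7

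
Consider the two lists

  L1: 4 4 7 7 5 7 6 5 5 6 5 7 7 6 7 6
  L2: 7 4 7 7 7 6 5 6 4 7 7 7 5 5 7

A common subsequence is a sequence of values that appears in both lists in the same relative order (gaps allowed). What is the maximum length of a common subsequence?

10

Match 4 [2,2] → 7 [3,3] → 7 [4,4] → 7 [6,5] → 6 [7,6] → 5 [9,7] → 6 [10,8] → 7 [12,11] → 7 [13,12] → 7 [15,15] — 10 values in the same relative order in both, and the DP table's final entry dp[16][15] is also 10, so no common subsequence is longer.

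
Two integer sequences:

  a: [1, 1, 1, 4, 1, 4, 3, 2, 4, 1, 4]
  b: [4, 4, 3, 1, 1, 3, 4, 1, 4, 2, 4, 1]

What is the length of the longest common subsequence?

8

One common subsequence of length 8: 1 (a #1, b #4); then 1 (a #2, b #5); then 4 (a #4, b #7); then 1 (a #5, b #8); then 4 (a #6, b #9); then 2 (a #8, b #10); then 4 (a #9, b #11); then 1 (a #10, b #12). Since dp[11][12] = 8, nothing longer is possible.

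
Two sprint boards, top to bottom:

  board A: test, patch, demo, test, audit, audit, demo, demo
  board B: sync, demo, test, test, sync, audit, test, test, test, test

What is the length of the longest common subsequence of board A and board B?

3

Taking test [1,3], test [4,4], audit [5,6] gives a common subsequence of length 3. The LCS DP gives dp[8][10] = 3, so this is optimal.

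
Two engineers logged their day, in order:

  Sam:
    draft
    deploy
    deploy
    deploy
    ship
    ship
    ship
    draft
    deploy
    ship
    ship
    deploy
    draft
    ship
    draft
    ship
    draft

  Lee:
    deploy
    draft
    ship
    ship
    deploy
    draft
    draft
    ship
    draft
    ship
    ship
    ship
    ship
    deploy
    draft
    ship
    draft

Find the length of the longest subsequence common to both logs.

11

Taking draft (Sam #1, Lee #2), deploy (Sam #2, Lee #5), ship (Sam #5, Lee #8), ship (Sam #6, Lee #10), ship (Sam #7, Lee #11), ship (Sam #10, Lee #12), ship (Sam #11, Lee #13), deploy (Sam #12, Lee #14), draft (Sam #15, Lee #15), ship (Sam #16, Lee #16), draft (Sam #17, Lee #17) gives a common subsequence of length 11. The LCS DP gives dp[17][17] = 11, so this is optimal.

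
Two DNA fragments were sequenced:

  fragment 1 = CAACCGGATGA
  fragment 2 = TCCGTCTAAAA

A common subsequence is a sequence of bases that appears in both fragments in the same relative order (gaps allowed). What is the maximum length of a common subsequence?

5

Match C at fragment 1[1]=fragment 2[6]; then A at fragment 1[2]=fragment 2[8]; then A at fragment 1[3]=fragment 2[9]; then A at fragment 1[8]=fragment 2[10]; then A at fragment 1[11]=fragment 2[11] — 5 bases in the same relative order in both. Since dp[11][11] = 5, nothing longer is possible.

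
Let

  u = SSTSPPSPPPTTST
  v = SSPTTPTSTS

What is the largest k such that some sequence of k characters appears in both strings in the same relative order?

7

Pick S at u[1]=v[1], then S at u[2]=v[2], then T at u[3]=v[5], then P at u[5]=v[6], then S at u[7]=v[8], then T at u[12]=v[9], then S at u[13]=v[10]; all 7 characters appear in both, in order. The LCS DP gives dp[14][10] = 7, so this is optimal.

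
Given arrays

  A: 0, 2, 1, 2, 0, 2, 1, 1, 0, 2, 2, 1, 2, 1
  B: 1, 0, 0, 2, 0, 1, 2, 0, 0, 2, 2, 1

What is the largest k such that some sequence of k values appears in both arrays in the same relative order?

Match 0 [1,3], then 2 [2,4], then 1 [3,6], then 2 [4,7], then 0 [5,8], then 0 [9,9], then 2 [11,10], then 2 [13,11], then 1 [14,12] — 9 values in the same relative order in both. The LCS DP gives dp[14][12] = 9, so this is optimal.

9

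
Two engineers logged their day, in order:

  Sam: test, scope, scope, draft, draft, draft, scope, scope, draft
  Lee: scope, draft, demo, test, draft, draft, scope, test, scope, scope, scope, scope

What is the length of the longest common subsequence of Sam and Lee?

6

One common subsequence of length 6: scope at Sam[3]=Lee[1], then draft at Sam[4]=Lee[2], then draft at Sam[5]=Lee[5], then draft at Sam[6]=Lee[6], then scope at Sam[7]=Lee[11], then scope at Sam[8]=Lee[12], and the DP table's final entry dp[9][12] is also 6, so no common subsequence is longer.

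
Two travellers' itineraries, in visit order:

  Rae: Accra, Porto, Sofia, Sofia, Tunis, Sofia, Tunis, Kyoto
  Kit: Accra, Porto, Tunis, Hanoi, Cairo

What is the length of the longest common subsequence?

Match Accra (Rae #1, Kit #1), Porto (Rae #2, Kit #2), Tunis (Rae #5, Kit #3) — 3 stops in the same relative order in both. The LCS DP gives dp[8][5] = 3, so this is optimal.

3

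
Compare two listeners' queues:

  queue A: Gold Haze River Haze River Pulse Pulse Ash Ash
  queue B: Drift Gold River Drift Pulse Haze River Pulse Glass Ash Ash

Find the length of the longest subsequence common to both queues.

Pick Gold [1,2]; then River [3,3]; then Haze [4,6]; then River [5,7]; then Pulse [6,8]; then Ash [8,10]; then Ash [9,11]; all 7 songs appear in both, in order, and the DP table's final entry dp[9][11] is also 7, so no common subsequence is longer.

7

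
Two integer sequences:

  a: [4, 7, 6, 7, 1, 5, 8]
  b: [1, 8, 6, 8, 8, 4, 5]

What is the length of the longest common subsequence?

Let dp[i][j] be the LCS length of the first i values of a and the first j values of b. dp[i][j] = dp[i-1][j-1]+1 when the i-th and j-th values match, else max(dp[i-1][j], dp[i][j-1]).
    ·  1  8  6  8  8  4  5
 ·  0  0  0  0  0  0  0  0
 4  0  0  0  0  0  0  1  1
 7  0  0  0  0  0  0  1  1
 6  0  0  0  1  1  1  1  1
 7  0  0  0  1  1  1  1  1
 1  0  1  1  1  1  1  1  1
 5  0  1  1  1  1  1  1  2
 8  0  1  2  2  2  2  2  2
dp[7][7] = 2. One LCS (by backtracking along matches): 4, 5.

2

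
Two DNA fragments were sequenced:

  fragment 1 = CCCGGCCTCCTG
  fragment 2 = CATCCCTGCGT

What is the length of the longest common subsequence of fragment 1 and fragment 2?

7

Pick C at fragment 1[1]=fragment 2[1], then C at fragment 1[3]=fragment 2[4], then C at fragment 1[6]=fragment 2[5], then C at fragment 1[7]=fragment 2[6], then T at fragment 1[8]=fragment 2[7], then C at fragment 1[9]=fragment 2[9], then T at fragment 1[11]=fragment 2[11]; all 7 bases appear in both, in order, and the DP table's final entry dp[12][11] is also 7, so no common subsequence is longer.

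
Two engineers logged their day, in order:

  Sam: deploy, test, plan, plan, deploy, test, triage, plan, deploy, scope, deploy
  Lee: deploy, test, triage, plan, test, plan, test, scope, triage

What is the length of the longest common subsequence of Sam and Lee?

Pick deploy [1,1] → test [2,2] → plan [3,4] → plan [4,6] → test [6,7] → triage [7,9]; all 6 tasks appear in both, in order. The LCS DP gives dp[11][9] = 6, so this is optimal.

6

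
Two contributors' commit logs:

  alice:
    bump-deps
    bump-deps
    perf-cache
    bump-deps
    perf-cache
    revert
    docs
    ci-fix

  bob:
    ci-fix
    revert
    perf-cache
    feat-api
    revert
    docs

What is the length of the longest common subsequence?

3

Taking perf-cache at alice[3]=bob[3], revert at alice[6]=bob[5], docs at alice[7]=bob[6] gives a common subsequence of length 3. The LCS DP gives dp[8][6] = 3, so this is optimal.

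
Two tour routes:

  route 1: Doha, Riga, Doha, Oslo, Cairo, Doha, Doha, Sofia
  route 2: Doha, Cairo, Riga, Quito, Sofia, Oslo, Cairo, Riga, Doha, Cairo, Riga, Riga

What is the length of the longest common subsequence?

Match Doha [1,1], then Riga [2,3], then Oslo [4,6], then Cairo [5,7], then Doha [6,9] — 5 stops in the same relative order in both. dp[8][12] = 5 confirms this is the maximum.

5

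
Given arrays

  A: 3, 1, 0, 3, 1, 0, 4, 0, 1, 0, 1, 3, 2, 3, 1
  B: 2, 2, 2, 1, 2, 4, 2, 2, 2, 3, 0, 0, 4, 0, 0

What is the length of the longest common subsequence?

6

Taking 3 at A[1]=B[10], 0 at A[3]=B[11], 0 at A[6]=B[12], 4 at A[7]=B[13], 0 at A[8]=B[14], 0 at A[10]=B[15] gives a common subsequence of length 6. dp[15][15] = 6 confirms this is the maximum.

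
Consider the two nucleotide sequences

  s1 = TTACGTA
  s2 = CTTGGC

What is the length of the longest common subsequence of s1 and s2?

3

Match T at s1[1]=s2[2] → T at s1[2]=s2[3] → C at s1[4]=s2[6] — 3 bases in the same relative order in both. dp[7][6] = 3 confirms this is the maximum.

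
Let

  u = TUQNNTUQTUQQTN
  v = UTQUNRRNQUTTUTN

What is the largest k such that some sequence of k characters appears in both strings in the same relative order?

9

Taking T [1,2], then U [2,4], then N [4,5], then N [5,8], then T [6,11], then T [9,12], then U [10,13], then T [13,14], then N [14,15] gives a common subsequence of length 9. dp[14][15] = 9 confirms this is the maximum.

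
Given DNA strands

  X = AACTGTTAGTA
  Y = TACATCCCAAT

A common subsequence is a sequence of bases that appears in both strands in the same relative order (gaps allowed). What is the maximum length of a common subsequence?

5

Let dp[i][j] be the LCS length of the first i bases of X and the first j bases of Y. dp[i][j] = dp[i-1][j-1]+1 when the i-th and j-th bases match, else max(dp[i-1][j], dp[i][j-1]).
    ·  T  A  C  A  T  C  C  C  A  A  T
 ·  0  0  0  0  0  0  0  0  0  0  0  0
 A  0  0  1  1  1  1  1  1  1  1  1  1
 A  0  0  1  1  2  2  2  2  2  2  2  2
 C  0  0  1  2  2  2  3  3  3  3  3  3
 T  0  1  1  2  2  3  3  3  3  3  3  4
 G  0  1  1  2  2  3  3  3  3  3  3  4
 T  0  1  1  2  2  3  3  3  3  3  3  4
 T  0  1  1  2  2  3  3  3  3  3  3  4
 A  0  1  2  2  3  3  3  3  3  4  4  4
 G  0  1  2  2  3  3  3  3  3  4  4  4
 T  0  1  2  2  3  4  4  4  4  4  4  5
 A  0  1  2  2  3  4  4  4  4  5  5  5
dp[11][11] = 5. One LCS (by backtracking along matches): AACAT.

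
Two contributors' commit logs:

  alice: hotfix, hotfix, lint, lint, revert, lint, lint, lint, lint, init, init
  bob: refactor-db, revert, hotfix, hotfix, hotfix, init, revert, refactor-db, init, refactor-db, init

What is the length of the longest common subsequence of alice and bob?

5

Taking hotfix at alice[1]=bob[4] → hotfix at alice[2]=bob[5] → revert at alice[5]=bob[7] → init at alice[10]=bob[9] → init at alice[11]=bob[11] gives a common subsequence of length 5, and the DP table's final entry dp[11][11] is also 5, so no common subsequence is longer.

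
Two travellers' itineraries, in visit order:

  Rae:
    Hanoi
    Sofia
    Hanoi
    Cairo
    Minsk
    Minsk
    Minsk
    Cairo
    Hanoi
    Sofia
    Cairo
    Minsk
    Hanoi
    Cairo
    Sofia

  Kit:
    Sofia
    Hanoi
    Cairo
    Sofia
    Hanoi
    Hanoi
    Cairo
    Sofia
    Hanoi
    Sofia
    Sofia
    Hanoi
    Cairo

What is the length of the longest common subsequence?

8

Taking Hanoi (Rae #1, Kit #2), Sofia (Rae #2, Kit #4), Hanoi (Rae #3, Kit #6), Cairo (Rae #4, Kit #7), Hanoi (Rae #9, Kit #9), Sofia (Rae #10, Kit #11), Hanoi (Rae #13, Kit #12), Cairo (Rae #14, Kit #13) gives a common subsequence of length 8. The LCS DP gives dp[15][13] = 8, so this is optimal.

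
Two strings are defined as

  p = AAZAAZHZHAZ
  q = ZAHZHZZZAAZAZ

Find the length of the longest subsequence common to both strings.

7

Taking A at p[1]=q[2]; then Z at p[3]=q[8]; then A at p[4]=q[9]; then A at p[5]=q[10]; then Z at p[8]=q[11]; then A at p[10]=q[12]; then Z at p[11]=q[13] gives a common subsequence of length 7. dp[11][13] = 7 confirms this is the maximum.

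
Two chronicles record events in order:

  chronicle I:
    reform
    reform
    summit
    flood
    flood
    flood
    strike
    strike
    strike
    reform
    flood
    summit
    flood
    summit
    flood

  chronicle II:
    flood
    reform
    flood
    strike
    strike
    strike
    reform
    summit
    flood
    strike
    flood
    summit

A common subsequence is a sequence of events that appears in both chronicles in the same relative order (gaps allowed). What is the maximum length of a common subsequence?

Pick reform at chronicle I[2]=chronicle II[2]; then flood at chronicle I[6]=chronicle II[3]; then strike at chronicle I[7]=chronicle II[4]; then strike at chronicle I[8]=chronicle II[5]; then strike at chronicle I[9]=chronicle II[6]; then reform at chronicle I[10]=chronicle II[7]; then flood at chronicle I[11]=chronicle II[9]; then flood at chronicle I[13]=chronicle II[11]; then summit at chronicle I[14]=chronicle II[12]; all 9 events appear in both, in order, and the DP table's final entry dp[15][12] is also 9, so no common subsequence is longer.

9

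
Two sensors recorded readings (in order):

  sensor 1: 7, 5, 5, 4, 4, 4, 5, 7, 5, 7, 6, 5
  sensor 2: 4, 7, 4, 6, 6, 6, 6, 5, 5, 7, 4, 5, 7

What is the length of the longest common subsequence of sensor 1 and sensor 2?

6

One common subsequence of length 6: 7 at sensor 1[1]=sensor 2[2], 5 at sensor 1[2]=sensor 2[8], 5 at sensor 1[3]=sensor 2[9], 4 at sensor 1[6]=sensor 2[11], 5 at sensor 1[9]=sensor 2[12], 7 at sensor 1[10]=sensor 2[13], and the DP table's final entry dp[12][13] is also 6, so no common subsequence is longer.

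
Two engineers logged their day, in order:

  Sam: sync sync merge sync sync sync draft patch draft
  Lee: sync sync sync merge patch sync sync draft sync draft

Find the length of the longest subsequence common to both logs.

7

Pick sync (Sam #1, Lee #2); then sync (Sam #2, Lee #3); then merge (Sam #3, Lee #4); then sync (Sam #4, Lee #6); then sync (Sam #5, Lee #7); then sync (Sam #6, Lee #9); then draft (Sam #9, Lee #10); all 7 tasks appear in both, in order. The LCS DP gives dp[9][10] = 7, so this is optimal.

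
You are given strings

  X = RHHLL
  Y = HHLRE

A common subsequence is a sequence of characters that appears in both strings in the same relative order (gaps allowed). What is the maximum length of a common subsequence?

Taking H [2,1] → H [3,2] → L [4,3] gives a common subsequence of length 3. Since dp[5][5] = 3, nothing longer is possible.

3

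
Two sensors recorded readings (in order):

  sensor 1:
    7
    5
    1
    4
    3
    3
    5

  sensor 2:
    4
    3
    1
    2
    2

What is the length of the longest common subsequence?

2

Taking 4 (sensor 1 #4, sensor 2 #1), 3 (sensor 1 #5, sensor 2 #2) gives a common subsequence of length 2. The LCS DP gives dp[7][5] = 2, so this is optimal.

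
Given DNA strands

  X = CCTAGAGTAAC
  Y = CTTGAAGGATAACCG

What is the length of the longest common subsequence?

Pick C [1,1] → T [3,3] → A [4,6] → G [5,8] → A [6,9] → T [8,10] → A [9,11] → A [10,12] → C [11,14]; all 9 bases appear in both, in order. The LCS DP gives dp[11][15] = 9, so this is optimal.

9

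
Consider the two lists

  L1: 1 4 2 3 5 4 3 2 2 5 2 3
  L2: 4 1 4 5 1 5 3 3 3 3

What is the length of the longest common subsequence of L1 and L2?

5

Match 1 at L1[1]=L2[2], 4 at L1[2]=L2[3], 3 at L1[4]=L2[8], 3 at L1[7]=L2[9], 3 at L1[12]=L2[10] — 5 values in the same relative order in both, and the DP table's final entry dp[12][10] is also 5, so no common subsequence is longer.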